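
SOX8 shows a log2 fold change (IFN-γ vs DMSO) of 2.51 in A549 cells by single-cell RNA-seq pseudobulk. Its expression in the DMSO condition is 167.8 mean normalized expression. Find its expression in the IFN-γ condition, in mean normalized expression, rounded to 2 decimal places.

955.82

Fold change = 2^(2.51) = 5.6962
IFN-γ expression = 167.8 × 5.6962 = 955.82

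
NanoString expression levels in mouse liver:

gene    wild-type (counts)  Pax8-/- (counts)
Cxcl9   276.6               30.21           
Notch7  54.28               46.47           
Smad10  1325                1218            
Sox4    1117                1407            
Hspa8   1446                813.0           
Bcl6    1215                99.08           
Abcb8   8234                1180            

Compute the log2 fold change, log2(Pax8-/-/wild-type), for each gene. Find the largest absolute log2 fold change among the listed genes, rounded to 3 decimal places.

3.616

log2(30.21/276.6) = -3.195  (Cxcl9)
log2(46.47/54.28) = -0.224  (Notch7)
log2(1218/1325) = -0.121  (Smad10)
log2(1407/1117) = 0.333  (Sox4)
log2(813.0/1446) = -0.831  (Hspa8)
log2(99.08/1215) = -3.616  (Bcl6)
log2(1180/8234) = -2.803  (Abcb8)
The largest magnitude belongs to Bcl6.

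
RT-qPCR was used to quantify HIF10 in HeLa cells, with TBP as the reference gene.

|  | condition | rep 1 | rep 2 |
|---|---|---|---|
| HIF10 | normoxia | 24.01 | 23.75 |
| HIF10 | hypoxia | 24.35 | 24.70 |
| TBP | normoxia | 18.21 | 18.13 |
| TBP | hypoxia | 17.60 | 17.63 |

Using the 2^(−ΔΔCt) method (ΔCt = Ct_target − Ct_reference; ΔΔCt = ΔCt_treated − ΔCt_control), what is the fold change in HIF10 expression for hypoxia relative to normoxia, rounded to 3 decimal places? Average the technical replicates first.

Mean Ct: HIF10 normoxia 23.880; HIF10 hypoxia 24.525; TBP normoxia 18.170; TBP hypoxia 17.615
ΔCt(normoxia) = 23.880 − 18.170 = 5.710
ΔCt(hypoxia) = 24.525 − 17.615 = 6.910
ΔΔCt = 6.910 − 5.710 = 1.200
Fold change = 2^(−1.200) = 0.4353

0.435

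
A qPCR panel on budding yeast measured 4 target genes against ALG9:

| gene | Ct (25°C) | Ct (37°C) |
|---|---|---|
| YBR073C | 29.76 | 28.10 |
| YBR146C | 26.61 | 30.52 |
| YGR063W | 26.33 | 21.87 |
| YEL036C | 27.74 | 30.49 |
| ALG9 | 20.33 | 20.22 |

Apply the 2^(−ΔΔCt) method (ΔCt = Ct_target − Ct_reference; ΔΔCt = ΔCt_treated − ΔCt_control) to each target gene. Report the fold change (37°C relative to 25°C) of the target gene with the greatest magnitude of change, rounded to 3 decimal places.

20.393

YBR073C: ΔΔCt = (28.10−20.22) − (29.76−20.33) = 7.88 − 9.43 = -1.55; fold change = 2^1.55 = 2.928
YBR146C: ΔΔCt = (30.52−20.22) − (26.61−20.33) = 10.30 − 6.28 = 4.02; fold change = 2^-4.02 = 0.062
YGR063W: ΔΔCt = (21.87−20.22) − (26.33−20.33) = 1.65 − 6.00 = -4.35; fold change = 2^4.35 = 20.393
YEL036C: ΔΔCt = (30.49−20.22) − (27.74−20.33) = 10.27 − 7.41 = 2.86; fold change = 2^-2.86 = 0.138
YGR063W has the largest |ΔΔCt| = 4.35.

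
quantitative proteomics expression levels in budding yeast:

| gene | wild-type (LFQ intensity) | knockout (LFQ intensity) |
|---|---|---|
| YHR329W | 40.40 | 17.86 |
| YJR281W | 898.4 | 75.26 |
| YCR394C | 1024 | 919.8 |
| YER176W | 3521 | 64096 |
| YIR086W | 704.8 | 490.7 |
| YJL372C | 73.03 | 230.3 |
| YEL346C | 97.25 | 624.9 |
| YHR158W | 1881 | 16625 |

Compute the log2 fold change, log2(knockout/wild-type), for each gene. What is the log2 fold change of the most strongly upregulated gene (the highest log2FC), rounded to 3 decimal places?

4.186

log2(17.86/40.40) = -1.178  (YHR329W)
log2(75.26/898.4) = -3.577  (YJR281W)
log2(919.8/1024) = -0.155  (YCR394C)
log2(64096/3521) = 4.186  (YER176W)
log2(490.7/704.8) = -0.522  (YIR086W)
log2(230.3/73.03) = 1.657  (YJL372C)
log2(624.9/97.25) = 2.684  (YEL346C)
log2(16625/1881) = 3.144  (YHR158W)
YER176W is most strongly upregulated.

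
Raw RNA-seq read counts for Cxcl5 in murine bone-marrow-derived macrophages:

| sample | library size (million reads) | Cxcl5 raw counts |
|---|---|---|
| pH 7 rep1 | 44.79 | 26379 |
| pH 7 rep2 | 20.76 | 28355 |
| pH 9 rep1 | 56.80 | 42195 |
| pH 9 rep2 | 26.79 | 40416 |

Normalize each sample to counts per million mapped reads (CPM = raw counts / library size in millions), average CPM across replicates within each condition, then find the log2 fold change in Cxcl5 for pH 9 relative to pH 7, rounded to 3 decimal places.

CPM(pH 7 rep1) = 26379 / 44.79 = 588.9484
CPM(pH 7 rep2) = 28355 / 20.76 = 1365.8478
CPM(pH 9 rep1) = 42195 / 56.80 = 742.8697
CPM(pH 9 rep2) = 40416 / 26.79 = 1508.6226
mean CPM(pH 7) = 977.3981; mean CPM(pH 9) = 1125.7462
Fold change = 1125.7462 / 977.3981 = 1.15178
log2(1.15178) = 0.2039

0.204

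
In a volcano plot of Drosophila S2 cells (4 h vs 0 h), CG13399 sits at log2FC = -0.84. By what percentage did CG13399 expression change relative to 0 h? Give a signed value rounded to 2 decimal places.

Fold change = 2^(-0.84) = 0.5586
Percent change = (FC − 1) × 100% = (0.5586 − 1) × 100 = -44.14%

-44.14%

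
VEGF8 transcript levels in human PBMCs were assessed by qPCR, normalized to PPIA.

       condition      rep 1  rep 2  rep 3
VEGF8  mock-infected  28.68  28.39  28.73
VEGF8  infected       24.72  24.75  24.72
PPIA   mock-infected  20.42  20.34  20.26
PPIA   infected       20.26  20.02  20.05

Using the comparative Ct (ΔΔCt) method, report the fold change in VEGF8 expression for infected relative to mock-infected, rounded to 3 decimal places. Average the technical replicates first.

12.467

Mean Ct: VEGF8 mock-infected 28.600; VEGF8 infected 24.730; PPIA mock-infected 20.340; PPIA infected 20.110
ΔCt(mock-infected) = 28.600 − 20.340 = 8.260
ΔCt(infected) = 24.730 − 20.110 = 4.620
ΔΔCt = 4.620 − 8.260 = -3.640
Fold change = 2^(−(-3.640)) = 2^3.640 = 12.4666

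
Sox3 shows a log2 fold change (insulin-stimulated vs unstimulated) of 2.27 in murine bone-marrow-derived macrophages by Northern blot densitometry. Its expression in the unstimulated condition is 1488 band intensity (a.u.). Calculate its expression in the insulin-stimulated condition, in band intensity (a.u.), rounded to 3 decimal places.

7176.968

Fold change = 2^(2.27) = 4.8232
insulin-stimulated expression = 1488 × 4.8232 = 7176.968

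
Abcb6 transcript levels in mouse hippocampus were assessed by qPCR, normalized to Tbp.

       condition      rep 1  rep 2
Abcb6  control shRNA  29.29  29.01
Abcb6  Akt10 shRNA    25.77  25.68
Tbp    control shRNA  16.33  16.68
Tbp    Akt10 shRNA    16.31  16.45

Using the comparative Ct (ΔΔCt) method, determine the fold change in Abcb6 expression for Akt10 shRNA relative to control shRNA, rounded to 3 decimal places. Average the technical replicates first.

Mean Ct: Abcb6 control shRNA 29.150; Abcb6 Akt10 shRNA 25.725; Tbp control shRNA 16.505; Tbp Akt10 shRNA 16.380
ΔCt(control shRNA) = 29.150 − 16.505 = 12.645
ΔCt(Akt10 shRNA) = 25.725 − 16.380 = 9.345
ΔΔCt = 9.345 − 12.645 = -3.300
Fold change = 2^(−(-3.300)) = 2^3.300 = 9.8492

9.849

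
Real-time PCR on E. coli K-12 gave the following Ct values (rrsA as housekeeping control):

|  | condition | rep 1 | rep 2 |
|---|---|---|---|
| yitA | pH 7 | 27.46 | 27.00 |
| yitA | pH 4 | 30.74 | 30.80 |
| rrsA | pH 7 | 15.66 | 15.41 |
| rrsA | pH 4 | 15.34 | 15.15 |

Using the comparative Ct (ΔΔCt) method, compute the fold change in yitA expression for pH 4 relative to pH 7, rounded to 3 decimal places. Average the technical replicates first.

Mean Ct: yitA pH 7 27.230; yitA pH 4 30.770; rrsA pH 7 15.535; rrsA pH 4 15.245
ΔCt(pH 7) = 27.230 − 15.535 = 11.695
ΔCt(pH 4) = 30.770 − 15.245 = 15.525
ΔΔCt = 15.525 − 11.695 = 3.830
Fold change = 2^(−3.830) = 0.0703

0.070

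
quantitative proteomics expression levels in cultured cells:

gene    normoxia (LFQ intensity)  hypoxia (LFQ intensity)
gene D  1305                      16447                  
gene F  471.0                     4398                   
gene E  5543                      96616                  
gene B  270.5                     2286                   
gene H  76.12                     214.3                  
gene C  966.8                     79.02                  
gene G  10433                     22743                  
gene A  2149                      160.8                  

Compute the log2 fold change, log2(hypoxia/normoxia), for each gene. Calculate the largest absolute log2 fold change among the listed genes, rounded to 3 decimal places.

4.124

log2(16447/1305) = 3.656  (gene D)
log2(4398/471.0) = 3.223  (gene F)
log2(96616/5543) = 4.124  (gene E)
log2(2286/270.5) = 3.079  (gene B)
log2(214.3/76.12) = 1.493  (gene H)
log2(79.02/966.8) = -3.613  (gene C)
log2(22743/10433) = 1.124  (gene G)
log2(160.8/2149) = -3.740  (gene A)
The largest magnitude belongs to gene E.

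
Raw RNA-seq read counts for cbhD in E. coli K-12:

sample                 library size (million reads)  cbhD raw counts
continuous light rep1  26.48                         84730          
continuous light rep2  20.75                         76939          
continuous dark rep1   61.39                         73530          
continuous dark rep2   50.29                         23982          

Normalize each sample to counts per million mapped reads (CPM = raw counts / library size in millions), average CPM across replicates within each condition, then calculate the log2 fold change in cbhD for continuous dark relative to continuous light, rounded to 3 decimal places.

CPM(continuous light rep1) = 84730 / 26.48 = 3199.7734
CPM(continuous light rep2) = 76939 / 20.75 = 3707.9036
CPM(continuous dark rep1) = 73530 / 61.39 = 1197.7521
CPM(continuous dark rep2) = 23982 / 50.29 = 476.8741
mean CPM(continuous light) = 3453.8385; mean CPM(continuous dark) = 837.3131
Fold change = 837.3131 / 3453.8385 = 0.24243
log2(0.24243) = -2.0444

-2.044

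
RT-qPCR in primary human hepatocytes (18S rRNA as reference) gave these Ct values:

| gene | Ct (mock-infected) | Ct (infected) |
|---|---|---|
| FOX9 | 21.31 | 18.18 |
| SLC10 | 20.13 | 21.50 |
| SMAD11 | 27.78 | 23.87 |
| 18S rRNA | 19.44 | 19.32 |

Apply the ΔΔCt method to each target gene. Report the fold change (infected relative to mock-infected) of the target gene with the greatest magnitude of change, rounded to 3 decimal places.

FOX9: ΔΔCt = (18.18−19.32) − (21.31−19.44) = -1.14 − 1.87 = -3.01; fold change = 2^3.01 = 8.056
SLC10: ΔΔCt = (21.50−19.32) − (20.13−19.44) = 2.18 − 0.69 = 1.49; fold change = 2^-1.49 = 0.356
SMAD11: ΔΔCt = (23.87−19.32) − (27.78−19.44) = 4.55 − 8.34 = -3.79; fold change = 2^3.79 = 13.833
SMAD11 has the largest |ΔΔCt| = 3.79.

13.833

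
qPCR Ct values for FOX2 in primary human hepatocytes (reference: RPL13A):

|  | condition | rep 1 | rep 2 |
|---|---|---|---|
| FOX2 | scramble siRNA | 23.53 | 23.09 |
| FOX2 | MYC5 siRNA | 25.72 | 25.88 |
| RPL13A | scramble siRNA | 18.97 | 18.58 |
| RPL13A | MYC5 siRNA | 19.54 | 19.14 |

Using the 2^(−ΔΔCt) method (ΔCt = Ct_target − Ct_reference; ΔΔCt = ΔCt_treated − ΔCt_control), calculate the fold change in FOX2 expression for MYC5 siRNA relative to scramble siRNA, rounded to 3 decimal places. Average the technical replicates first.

0.263

Mean Ct: FOX2 scramble siRNA 23.310; FOX2 MYC5 siRNA 25.800; RPL13A scramble siRNA 18.775; RPL13A MYC5 siRNA 19.340
ΔCt(scramble siRNA) = 23.310 − 18.775 = 4.535
ΔCt(MYC5 siRNA) = 25.800 − 19.340 = 6.460
ΔΔCt = 6.460 − 4.535 = 1.925
Fold change = 2^(−1.925) = 0.2633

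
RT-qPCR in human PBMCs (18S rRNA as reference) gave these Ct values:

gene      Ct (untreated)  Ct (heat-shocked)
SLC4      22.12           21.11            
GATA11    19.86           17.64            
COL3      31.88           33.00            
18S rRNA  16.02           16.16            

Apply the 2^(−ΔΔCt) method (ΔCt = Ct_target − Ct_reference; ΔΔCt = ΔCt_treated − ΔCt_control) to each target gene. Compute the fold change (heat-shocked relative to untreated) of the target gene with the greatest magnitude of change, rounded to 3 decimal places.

5.134

SLC4: ΔΔCt = (21.11−16.16) − (22.12−16.02) = 4.95 − 6.10 = -1.15; fold change = 2^1.15 = 2.219
GATA11: ΔΔCt = (17.64−16.16) − (19.86−16.02) = 1.48 − 3.84 = -2.36; fold change = 2^2.36 = 5.134
COL3: ΔΔCt = (33.00−16.16) − (31.88−16.02) = 16.84 − 15.86 = 0.98; fold change = 2^-0.98 = 0.507
GATA11 has the largest |ΔΔCt| = 2.36.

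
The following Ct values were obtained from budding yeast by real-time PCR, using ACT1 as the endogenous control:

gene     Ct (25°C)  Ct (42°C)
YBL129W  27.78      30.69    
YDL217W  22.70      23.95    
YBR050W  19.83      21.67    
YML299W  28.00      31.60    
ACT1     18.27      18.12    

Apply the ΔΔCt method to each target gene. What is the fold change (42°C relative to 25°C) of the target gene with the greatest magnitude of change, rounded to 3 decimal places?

0.074

YBL129W: ΔΔCt = (30.69−18.12) − (27.78−18.27) = 12.57 − 9.51 = 3.06; fold change = 2^-3.06 = 0.120
YDL217W: ΔΔCt = (23.95−18.12) − (22.70−18.27) = 5.83 − 4.43 = 1.40; fold change = 2^-1.40 = 0.379
YBR050W: ΔΔCt = (21.67−18.12) − (19.83−18.27) = 3.55 − 1.56 = 1.99; fold change = 2^-1.99 = 0.252
YML299W: ΔΔCt = (31.60−18.12) − (28.00−18.27) = 13.48 − 9.73 = 3.75; fold change = 2^-3.75 = 0.074
YML299W has the largest |ΔΔCt| = 3.75.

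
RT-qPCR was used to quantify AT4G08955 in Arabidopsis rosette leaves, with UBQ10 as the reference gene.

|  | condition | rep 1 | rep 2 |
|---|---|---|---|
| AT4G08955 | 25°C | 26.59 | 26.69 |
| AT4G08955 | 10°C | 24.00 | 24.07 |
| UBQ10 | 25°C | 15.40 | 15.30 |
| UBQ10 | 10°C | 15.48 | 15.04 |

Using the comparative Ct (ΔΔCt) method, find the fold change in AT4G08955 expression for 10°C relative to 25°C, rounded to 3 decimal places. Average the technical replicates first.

5.716

Mean Ct: AT4G08955 25°C 26.640; AT4G08955 10°C 24.035; UBQ10 25°C 15.350; UBQ10 10°C 15.260
ΔCt(25°C) = 26.640 − 15.350 = 11.290
ΔCt(10°C) = 24.035 − 15.260 = 8.775
ΔΔCt = 8.775 − 11.290 = -2.515
Fold change = 2^(−(-2.515)) = 2^2.515 = 5.7160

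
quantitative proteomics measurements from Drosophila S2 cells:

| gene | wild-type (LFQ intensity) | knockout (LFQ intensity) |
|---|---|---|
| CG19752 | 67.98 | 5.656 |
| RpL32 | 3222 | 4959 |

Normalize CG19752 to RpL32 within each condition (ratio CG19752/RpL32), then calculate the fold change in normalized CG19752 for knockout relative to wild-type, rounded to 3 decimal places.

0.054

CG19752/RpL32 (wild-type) = 67.98 / 3222 = 0.021099
CG19752/RpL32 (knockout) = 5.656 / 4959 = 0.0011406
Fold change = 0.0011406 / 0.021099 = 0.0541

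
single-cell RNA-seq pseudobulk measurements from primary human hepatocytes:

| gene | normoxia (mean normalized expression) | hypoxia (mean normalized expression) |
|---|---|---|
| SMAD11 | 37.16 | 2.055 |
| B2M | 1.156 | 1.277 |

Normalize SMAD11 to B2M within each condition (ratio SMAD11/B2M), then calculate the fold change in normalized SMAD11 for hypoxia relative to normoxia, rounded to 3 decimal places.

SMAD11/B2M (normoxia) = 37.16 / 1.156 = 32.145
SMAD11/B2M (hypoxia) = 2.055 / 1.277 = 1.6092
Fold change = 1.6092 / 32.145 = 0.0501

0.050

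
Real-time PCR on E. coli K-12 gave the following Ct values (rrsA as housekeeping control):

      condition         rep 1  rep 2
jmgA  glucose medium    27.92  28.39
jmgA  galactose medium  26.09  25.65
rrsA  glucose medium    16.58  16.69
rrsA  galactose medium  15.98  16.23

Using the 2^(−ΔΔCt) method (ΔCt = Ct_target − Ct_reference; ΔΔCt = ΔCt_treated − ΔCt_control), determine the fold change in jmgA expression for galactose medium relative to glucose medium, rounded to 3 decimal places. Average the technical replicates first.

Mean Ct: jmgA glucose medium 28.155; jmgA galactose medium 25.870; rrsA glucose medium 16.635; rrsA galactose medium 16.105
ΔCt(glucose medium) = 28.155 − 16.635 = 11.520
ΔCt(galactose medium) = 25.870 − 16.105 = 9.765
ΔΔCt = 9.765 − 11.520 = -1.755
Fold change = 2^(−(-1.755)) = 2^1.755 = 3.3753

3.375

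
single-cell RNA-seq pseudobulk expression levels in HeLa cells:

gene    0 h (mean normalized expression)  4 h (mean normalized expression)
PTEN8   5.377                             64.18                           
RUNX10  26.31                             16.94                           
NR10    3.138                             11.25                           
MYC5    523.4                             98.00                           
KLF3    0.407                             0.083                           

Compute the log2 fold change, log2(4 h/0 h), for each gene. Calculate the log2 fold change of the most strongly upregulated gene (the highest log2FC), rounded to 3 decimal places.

log2(64.18/5.377) = 3.577  (PTEN8)
log2(16.94/26.31) = -0.635  (RUNX10)
log2(11.25/3.138) = 1.842  (NR10)
log2(98.00/523.4) = -2.417  (MYC5)
log2(0.083/0.407) = -2.294  (KLF3)
PTEN8 is most strongly upregulated.

3.577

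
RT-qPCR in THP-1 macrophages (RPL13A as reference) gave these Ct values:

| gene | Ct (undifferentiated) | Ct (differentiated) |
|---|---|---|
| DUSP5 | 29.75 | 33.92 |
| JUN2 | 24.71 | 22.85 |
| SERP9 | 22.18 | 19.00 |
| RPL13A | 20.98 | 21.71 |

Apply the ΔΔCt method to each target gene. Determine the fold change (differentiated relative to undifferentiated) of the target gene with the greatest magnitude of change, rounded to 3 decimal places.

15.032

DUSP5: ΔΔCt = (33.92−21.71) − (29.75−20.98) = 12.21 − 8.77 = 3.44; fold change = 2^-3.44 = 0.092
JUN2: ΔΔCt = (22.85−21.71) − (24.71−20.98) = 1.14 − 3.73 = -2.59; fold change = 2^2.59 = 6.021
SERP9: ΔΔCt = (19.00−21.71) − (22.18−20.98) = -2.71 − 1.20 = -3.91; fold change = 2^3.91 = 15.032
SERP9 has the largest |ΔΔCt| = 3.91.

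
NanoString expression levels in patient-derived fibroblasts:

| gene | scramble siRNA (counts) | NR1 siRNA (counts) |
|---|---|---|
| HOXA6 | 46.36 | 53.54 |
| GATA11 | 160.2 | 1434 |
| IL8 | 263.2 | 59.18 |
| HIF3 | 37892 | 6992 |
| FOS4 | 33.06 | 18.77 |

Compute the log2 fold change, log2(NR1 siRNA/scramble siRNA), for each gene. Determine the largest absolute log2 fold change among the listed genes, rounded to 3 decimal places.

3.162

log2(53.54/46.36) = 0.208  (HOXA6)
log2(1434/160.2) = 3.162  (GATA11)
log2(59.18/263.2) = -2.153  (IL8)
log2(6992/37892) = -2.438  (HIF3)
log2(18.77/33.06) = -0.817  (FOS4)
The largest magnitude belongs to GATA11.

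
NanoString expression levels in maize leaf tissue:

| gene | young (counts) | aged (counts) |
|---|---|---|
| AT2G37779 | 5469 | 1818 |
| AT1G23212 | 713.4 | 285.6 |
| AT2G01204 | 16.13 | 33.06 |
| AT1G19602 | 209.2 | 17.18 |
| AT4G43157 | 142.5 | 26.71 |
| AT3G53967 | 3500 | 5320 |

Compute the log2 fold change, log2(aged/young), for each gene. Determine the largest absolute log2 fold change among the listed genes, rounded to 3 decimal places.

log2(1818/5469) = -1.589  (AT2G37779)
log2(285.6/713.4) = -1.321  (AT1G23212)
log2(33.06/16.13) = 1.035  (AT2G01204)
log2(17.18/209.2) = -3.606  (AT1G19602)
log2(26.71/142.5) = -2.416  (AT4G43157)
log2(5320/3500) = 0.604  (AT3G53967)
The largest magnitude belongs to AT1G19602.

3.606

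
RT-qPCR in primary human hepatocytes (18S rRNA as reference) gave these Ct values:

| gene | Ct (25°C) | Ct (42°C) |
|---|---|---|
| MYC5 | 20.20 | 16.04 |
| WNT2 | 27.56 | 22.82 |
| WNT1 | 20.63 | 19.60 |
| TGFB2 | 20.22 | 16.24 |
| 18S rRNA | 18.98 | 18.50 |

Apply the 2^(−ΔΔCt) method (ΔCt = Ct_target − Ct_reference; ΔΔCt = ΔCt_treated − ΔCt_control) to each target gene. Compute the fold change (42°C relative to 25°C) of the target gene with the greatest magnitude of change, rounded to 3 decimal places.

MYC5: ΔΔCt = (16.04−18.50) − (20.20−18.98) = -2.46 − 1.22 = -3.68; fold change = 2^3.68 = 12.817
WNT2: ΔΔCt = (22.82−18.50) − (27.56−18.98) = 4.32 − 8.58 = -4.26; fold change = 2^4.26 = 19.160
WNT1: ΔΔCt = (19.60−18.50) − (20.63−18.98) = 1.10 − 1.65 = -0.55; fold change = 2^0.55 = 1.464
TGFB2: ΔΔCt = (16.24−18.50) − (20.22−18.98) = -2.26 − 1.24 = -3.50; fold change = 2^3.50 = 11.314
WNT2 has the largest |ΔΔCt| = 4.26.

19.160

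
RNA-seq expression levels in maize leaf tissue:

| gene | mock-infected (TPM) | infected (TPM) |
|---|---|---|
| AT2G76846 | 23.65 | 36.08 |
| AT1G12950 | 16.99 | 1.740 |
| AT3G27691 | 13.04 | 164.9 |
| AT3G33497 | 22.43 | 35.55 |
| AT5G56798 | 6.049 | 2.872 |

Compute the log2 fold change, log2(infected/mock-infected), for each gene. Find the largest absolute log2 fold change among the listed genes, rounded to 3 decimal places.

3.661

log2(36.08/23.65) = 0.609  (AT2G76846)
log2(1.740/16.99) = -3.288  (AT1G12950)
log2(164.9/13.04) = 3.661  (AT3G27691)
log2(35.55/22.43) = 0.664  (AT3G33497)
log2(2.872/6.049) = -1.075  (AT5G56798)
The largest magnitude belongs to AT3G27691.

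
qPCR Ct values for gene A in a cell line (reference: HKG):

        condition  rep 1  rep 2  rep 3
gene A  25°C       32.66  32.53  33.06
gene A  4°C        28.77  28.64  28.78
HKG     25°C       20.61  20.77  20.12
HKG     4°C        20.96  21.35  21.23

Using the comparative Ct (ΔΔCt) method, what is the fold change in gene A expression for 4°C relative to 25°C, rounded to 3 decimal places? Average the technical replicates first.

25.992

Mean Ct: gene A 25°C 32.750; gene A 4°C 28.730; HKG 25°C 20.500; HKG 4°C 21.180
ΔCt(25°C) = 32.750 − 20.500 = 12.250
ΔCt(4°C) = 28.730 − 21.180 = 7.550
ΔΔCt = 7.550 − 12.250 = -4.700
Fold change = 2^(−(-4.700)) = 2^4.700 = 25.9921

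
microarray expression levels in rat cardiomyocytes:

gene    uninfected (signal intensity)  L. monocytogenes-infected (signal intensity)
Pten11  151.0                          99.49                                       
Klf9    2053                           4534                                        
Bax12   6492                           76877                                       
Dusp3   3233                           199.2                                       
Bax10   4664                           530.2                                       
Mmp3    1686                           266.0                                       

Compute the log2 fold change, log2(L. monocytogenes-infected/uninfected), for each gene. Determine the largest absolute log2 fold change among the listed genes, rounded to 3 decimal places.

log2(99.49/151.0) = -0.602  (Pten11)
log2(4534/2053) = 1.143  (Klf9)
log2(76877/6492) = 3.566  (Bax12)
log2(199.2/3233) = -4.021  (Dusp3)
log2(530.2/4664) = -3.137  (Bax10)
log2(266.0/1686) = -2.664  (Mmp3)
The largest magnitude belongs to Dusp3.

4.021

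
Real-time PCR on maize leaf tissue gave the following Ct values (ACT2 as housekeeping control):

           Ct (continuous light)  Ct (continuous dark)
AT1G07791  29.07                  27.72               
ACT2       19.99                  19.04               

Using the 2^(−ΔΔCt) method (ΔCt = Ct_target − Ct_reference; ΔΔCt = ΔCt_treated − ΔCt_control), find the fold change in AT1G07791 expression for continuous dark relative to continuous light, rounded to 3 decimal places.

ΔCt(continuous light) = 29.070 − 19.990 = 9.080
ΔCt(continuous dark) = 27.720 − 19.040 = 8.680
ΔΔCt = 8.680 − 9.080 = -0.400
Fold change = 2^(−(-0.400)) = 2^0.400 = 1.3195

1.320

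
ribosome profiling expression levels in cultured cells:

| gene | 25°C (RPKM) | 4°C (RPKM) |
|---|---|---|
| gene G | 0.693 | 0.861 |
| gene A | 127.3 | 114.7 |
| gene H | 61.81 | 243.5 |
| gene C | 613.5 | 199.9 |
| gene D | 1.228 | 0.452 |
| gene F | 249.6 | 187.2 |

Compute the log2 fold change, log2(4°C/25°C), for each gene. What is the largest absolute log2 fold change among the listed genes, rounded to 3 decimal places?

1.978

log2(0.861/0.693) = 0.313  (gene G)
log2(114.7/127.3) = -0.150  (gene A)
log2(243.5/61.81) = 1.978  (gene H)
log2(199.9/613.5) = -1.618  (gene C)
log2(0.452/1.228) = -1.442  (gene D)
log2(187.2/249.6) = -0.415  (gene F)
The largest magnitude belongs to gene H.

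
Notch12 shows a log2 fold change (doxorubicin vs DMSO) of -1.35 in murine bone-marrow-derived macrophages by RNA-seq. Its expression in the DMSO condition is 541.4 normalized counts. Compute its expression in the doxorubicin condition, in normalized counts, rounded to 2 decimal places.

Fold change = 2^(-1.35) = 0.3923
doxorubicin expression = 541.4 × 0.3923 = 212.39

212.39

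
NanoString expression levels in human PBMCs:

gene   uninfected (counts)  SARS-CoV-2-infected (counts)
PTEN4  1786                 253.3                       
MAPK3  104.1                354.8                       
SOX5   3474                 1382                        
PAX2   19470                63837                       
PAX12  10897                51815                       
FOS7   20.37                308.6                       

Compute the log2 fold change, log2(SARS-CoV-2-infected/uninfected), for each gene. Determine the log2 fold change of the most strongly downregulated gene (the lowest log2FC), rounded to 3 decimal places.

log2(253.3/1786) = -2.818  (PTEN4)
log2(354.8/104.1) = 1.769  (MAPK3)
log2(1382/3474) = -1.330  (SOX5)
log2(63837/19470) = 1.713  (PAX2)
log2(51815/10897) = 2.249  (PAX12)
log2(308.6/20.37) = 3.921  (FOS7)
PTEN4 is most strongly downregulated.

-2.818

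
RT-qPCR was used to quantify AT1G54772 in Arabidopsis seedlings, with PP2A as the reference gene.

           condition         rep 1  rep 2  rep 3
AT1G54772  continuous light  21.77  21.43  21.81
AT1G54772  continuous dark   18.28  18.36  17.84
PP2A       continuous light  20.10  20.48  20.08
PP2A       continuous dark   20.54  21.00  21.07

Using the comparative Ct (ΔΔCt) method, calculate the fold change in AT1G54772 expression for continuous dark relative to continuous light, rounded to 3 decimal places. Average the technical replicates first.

Mean Ct: AT1G54772 continuous light 21.670; AT1G54772 continuous dark 18.160; PP2A continuous light 20.220; PP2A continuous dark 20.870
ΔCt(continuous light) = 21.670 − 20.220 = 1.450
ΔCt(continuous dark) = 18.160 − 20.870 = -2.710
ΔΔCt = -2.710 − 1.450 = -4.160
Fold change = 2^(−(-4.160)) = 2^4.160 = 17.8766

17.877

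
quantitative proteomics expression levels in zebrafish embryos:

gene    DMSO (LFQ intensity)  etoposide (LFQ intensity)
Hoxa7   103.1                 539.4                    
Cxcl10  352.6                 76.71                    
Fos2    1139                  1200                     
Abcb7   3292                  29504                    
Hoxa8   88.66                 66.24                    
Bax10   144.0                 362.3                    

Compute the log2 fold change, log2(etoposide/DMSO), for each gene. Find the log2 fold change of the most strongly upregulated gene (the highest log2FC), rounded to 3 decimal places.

3.164

log2(539.4/103.1) = 2.387  (Hoxa7)
log2(76.71/352.6) = -2.201  (Cxcl10)
log2(1200/1139) = 0.075  (Fos2)
log2(29504/3292) = 3.164  (Abcb7)
log2(66.24/88.66) = -0.421  (Hoxa8)
log2(362.3/144.0) = 1.331  (Bax10)
Abcb7 is most strongly upregulated.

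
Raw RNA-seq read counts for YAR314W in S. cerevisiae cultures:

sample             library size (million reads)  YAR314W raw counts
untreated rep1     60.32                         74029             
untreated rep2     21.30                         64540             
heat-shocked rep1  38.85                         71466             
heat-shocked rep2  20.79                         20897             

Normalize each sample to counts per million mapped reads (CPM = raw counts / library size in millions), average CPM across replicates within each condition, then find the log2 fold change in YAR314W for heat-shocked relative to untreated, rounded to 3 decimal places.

-0.582

CPM(untreated rep1) = 74029 / 60.32 = 1227.2712
CPM(untreated rep2) = 64540 / 21.30 = 3030.0469
CPM(heat-shocked rep1) = 71466 / 38.85 = 1839.5367
CPM(heat-shocked rep2) = 20897 / 20.79 = 1005.1467
mean CPM(untreated) = 2128.6591; mean CPM(heat-shocked) = 1422.3417
Fold change = 1422.3417 / 2128.6591 = 0.66819
log2(0.66819) = -0.5817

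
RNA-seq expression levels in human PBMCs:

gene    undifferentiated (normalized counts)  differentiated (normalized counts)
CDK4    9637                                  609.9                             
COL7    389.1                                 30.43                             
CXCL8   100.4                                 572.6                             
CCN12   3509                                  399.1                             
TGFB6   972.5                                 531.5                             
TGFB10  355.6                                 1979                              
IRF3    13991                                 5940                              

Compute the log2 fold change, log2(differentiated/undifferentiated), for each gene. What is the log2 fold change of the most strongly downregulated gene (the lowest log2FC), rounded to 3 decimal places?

-3.982

log2(609.9/9637) = -3.982  (CDK4)
log2(30.43/389.1) = -3.677  (COL7)
log2(572.6/100.4) = 2.512  (CXCL8)
log2(399.1/3509) = -3.136  (CCN12)
log2(531.5/972.5) = -0.872  (TGFB6)
log2(1979/355.6) = 2.476  (TGFB10)
log2(5940/13991) = -1.236  (IRF3)
CDK4 is most strongly downregulated.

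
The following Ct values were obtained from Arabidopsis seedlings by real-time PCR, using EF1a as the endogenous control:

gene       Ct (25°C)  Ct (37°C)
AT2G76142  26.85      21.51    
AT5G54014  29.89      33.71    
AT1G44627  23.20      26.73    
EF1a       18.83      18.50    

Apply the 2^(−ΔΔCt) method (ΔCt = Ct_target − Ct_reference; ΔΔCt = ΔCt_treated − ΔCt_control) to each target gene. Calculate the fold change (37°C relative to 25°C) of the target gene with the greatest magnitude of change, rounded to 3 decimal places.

32.223

AT2G76142: ΔΔCt = (21.51−18.50) − (26.85−18.83) = 3.01 − 8.02 = -5.01; fold change = 2^5.01 = 32.223
AT5G54014: ΔΔCt = (33.71−18.50) − (29.89−18.83) = 15.21 − 11.06 = 4.15; fold change = 2^-4.15 = 0.056
AT1G44627: ΔΔCt = (26.73−18.50) − (23.20−18.83) = 8.23 − 4.37 = 3.86; fold change = 2^-3.86 = 0.069
AT2G76142 has the largest |ΔΔCt| = 5.01.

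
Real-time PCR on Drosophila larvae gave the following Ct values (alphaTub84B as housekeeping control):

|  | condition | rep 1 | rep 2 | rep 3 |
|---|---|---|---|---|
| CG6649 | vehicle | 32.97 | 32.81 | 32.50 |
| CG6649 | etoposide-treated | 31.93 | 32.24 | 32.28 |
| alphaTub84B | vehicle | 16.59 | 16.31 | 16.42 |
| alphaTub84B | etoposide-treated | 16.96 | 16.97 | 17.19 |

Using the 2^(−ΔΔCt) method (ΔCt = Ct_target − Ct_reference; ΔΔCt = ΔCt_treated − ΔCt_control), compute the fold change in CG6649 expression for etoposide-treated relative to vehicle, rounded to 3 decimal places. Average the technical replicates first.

Mean Ct: CG6649 vehicle 32.760; CG6649 etoposide-treated 32.150; alphaTub84B vehicle 16.440; alphaTub84B etoposide-treated 17.040
ΔCt(vehicle) = 32.760 − 16.440 = 16.320
ΔCt(etoposide-treated) = 32.150 − 17.040 = 15.110
ΔΔCt = 15.110 − 16.320 = -1.210
Fold change = 2^(−(-1.210)) = 2^1.210 = 2.3134

2.313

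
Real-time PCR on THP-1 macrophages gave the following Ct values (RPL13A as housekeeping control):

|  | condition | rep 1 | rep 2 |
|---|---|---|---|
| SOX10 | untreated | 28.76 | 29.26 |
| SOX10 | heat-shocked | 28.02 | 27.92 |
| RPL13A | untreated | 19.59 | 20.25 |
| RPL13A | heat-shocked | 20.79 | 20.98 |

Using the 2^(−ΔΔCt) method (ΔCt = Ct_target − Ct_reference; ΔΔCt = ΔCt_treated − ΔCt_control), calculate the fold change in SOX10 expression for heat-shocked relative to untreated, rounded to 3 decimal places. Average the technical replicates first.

4.014

Mean Ct: SOX10 untreated 29.010; SOX10 heat-shocked 27.970; RPL13A untreated 19.920; RPL13A heat-shocked 20.885
ΔCt(untreated) = 29.010 − 19.920 = 9.090
ΔCt(heat-shocked) = 27.970 − 20.885 = 7.085
ΔΔCt = 7.085 − 9.090 = -2.005
Fold change = 2^(−(-2.005)) = 2^2.005 = 4.0139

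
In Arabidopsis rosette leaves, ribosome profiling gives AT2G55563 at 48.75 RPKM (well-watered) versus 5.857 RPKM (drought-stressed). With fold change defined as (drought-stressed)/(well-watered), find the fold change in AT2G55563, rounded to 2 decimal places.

0.12

Fold change = 5.857 / 48.75 = 0.120
AT2G55563 is downregulated.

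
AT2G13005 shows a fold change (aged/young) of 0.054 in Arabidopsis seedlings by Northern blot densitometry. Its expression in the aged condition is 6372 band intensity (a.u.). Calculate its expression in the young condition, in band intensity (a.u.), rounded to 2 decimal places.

young expression = 6372 / 0.054 = 118000.00

118000.00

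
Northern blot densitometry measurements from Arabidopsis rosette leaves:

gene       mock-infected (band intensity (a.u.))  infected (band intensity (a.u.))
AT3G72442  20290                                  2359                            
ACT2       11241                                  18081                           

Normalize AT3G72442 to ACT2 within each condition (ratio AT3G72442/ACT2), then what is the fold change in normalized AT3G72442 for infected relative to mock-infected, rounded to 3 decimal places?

0.072

AT3G72442/ACT2 (mock-infected) = 20290 / 11241 = 1.805
AT3G72442/ACT2 (infected) = 2359 / 18081 = 0.13047
Fold change = 0.13047 / 1.805 = 0.0723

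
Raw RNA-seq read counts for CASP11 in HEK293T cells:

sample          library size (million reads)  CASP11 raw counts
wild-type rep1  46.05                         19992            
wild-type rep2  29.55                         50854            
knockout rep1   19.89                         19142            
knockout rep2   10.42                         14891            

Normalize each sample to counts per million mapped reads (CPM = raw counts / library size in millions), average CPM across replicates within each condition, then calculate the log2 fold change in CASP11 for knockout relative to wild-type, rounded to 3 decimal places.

CPM(wild-type rep1) = 19992 / 46.05 = 434.1368
CPM(wild-type rep2) = 50854 / 29.55 = 1720.9475
CPM(knockout rep1) = 19142 / 19.89 = 962.3932
CPM(knockout rep2) = 14891 / 10.42 = 1429.0787
mean CPM(wild-type) = 1077.5422; mean CPM(knockout) = 1195.7359
Fold change = 1195.7359 / 1077.5422 = 1.10969
log2(1.10969) = 0.1502

0.150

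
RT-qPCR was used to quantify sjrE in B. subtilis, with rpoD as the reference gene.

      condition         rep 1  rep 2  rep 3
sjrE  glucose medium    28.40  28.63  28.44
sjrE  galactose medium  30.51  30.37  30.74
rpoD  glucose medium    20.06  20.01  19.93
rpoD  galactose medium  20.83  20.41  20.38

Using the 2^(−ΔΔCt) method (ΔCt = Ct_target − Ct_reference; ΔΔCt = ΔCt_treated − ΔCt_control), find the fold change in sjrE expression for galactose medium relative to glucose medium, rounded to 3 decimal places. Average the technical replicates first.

0.351

Mean Ct: sjrE glucose medium 28.490; sjrE galactose medium 30.540; rpoD glucose medium 20.000; rpoD galactose medium 20.540
ΔCt(glucose medium) = 28.490 − 20.000 = 8.490
ΔCt(galactose medium) = 30.540 − 20.540 = 10.000
ΔΔCt = 10.000 − 8.490 = 1.510
Fold change = 2^(−1.510) = 0.3511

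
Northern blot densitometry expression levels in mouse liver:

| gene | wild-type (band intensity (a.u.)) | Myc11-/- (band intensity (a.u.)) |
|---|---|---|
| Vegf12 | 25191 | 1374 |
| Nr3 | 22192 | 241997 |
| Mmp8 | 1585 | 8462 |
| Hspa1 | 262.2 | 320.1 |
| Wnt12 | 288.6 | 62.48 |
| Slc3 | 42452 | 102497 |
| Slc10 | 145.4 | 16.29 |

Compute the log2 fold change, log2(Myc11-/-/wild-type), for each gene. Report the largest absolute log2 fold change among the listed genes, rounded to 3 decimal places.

log2(1374/25191) = -4.196  (Vegf12)
log2(241997/22192) = 3.447  (Nr3)
log2(8462/1585) = 2.417  (Mmp8)
log2(320.1/262.2) = 0.288  (Hspa1)
log2(62.48/288.6) = -2.208  (Wnt12)
log2(102497/42452) = 1.272  (Slc3)
log2(16.29/145.4) = -3.158  (Slc10)
The largest magnitude belongs to Vegf12.

4.196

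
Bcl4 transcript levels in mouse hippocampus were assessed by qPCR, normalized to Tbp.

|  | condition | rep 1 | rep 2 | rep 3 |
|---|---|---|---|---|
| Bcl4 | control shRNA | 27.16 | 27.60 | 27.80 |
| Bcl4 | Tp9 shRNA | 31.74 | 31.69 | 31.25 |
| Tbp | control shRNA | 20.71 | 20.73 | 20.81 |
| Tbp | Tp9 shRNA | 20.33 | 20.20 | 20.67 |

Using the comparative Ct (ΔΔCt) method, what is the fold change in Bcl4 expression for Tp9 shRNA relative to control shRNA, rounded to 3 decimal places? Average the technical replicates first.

0.048

Mean Ct: Bcl4 control shRNA 27.520; Bcl4 Tp9 shRNA 31.560; Tbp control shRNA 20.750; Tbp Tp9 shRNA 20.400
ΔCt(control shRNA) = 27.520 − 20.750 = 6.770
ΔCt(Tp9 shRNA) = 31.560 − 20.400 = 11.160
ΔΔCt = 11.160 − 6.770 = 4.390
Fold change = 2^(−4.390) = 0.0477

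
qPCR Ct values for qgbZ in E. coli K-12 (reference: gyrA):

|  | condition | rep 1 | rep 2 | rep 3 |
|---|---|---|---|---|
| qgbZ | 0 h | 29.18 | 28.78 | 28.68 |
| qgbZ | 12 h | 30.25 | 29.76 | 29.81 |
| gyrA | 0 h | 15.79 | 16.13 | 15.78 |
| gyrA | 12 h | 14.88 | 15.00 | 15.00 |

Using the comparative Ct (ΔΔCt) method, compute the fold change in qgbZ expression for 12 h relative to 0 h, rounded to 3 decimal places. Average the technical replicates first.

Mean Ct: qgbZ 0 h 28.880; qgbZ 12 h 29.940; gyrA 0 h 15.900; gyrA 12 h 14.960
ΔCt(0 h) = 28.880 − 15.900 = 12.980
ΔCt(12 h) = 29.940 − 14.960 = 14.980
ΔΔCt = 14.980 − 12.980 = 2.000
Fold change = 2^(−2.000) = 0.2500

0.250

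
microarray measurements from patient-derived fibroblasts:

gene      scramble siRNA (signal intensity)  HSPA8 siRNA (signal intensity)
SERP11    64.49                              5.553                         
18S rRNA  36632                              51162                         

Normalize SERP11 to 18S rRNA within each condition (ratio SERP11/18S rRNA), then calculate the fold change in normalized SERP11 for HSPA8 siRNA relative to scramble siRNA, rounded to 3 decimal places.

0.062

SERP11/18S rRNA (scramble siRNA) = 64.49 / 36632 = 0.0017605
SERP11/18S rRNA (HSPA8 siRNA) = 5.553 / 51162 = 0.00010854
Fold change = 0.00010854 / 0.0017605 = 0.0617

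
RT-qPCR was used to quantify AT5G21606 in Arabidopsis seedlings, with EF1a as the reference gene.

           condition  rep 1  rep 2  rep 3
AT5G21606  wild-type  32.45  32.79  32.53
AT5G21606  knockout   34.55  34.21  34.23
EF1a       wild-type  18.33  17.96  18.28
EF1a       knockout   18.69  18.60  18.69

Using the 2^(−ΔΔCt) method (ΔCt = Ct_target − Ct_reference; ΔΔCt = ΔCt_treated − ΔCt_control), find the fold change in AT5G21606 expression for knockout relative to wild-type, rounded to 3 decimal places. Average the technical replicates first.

0.415

Mean Ct: AT5G21606 wild-type 32.590; AT5G21606 knockout 34.330; EF1a wild-type 18.190; EF1a knockout 18.660
ΔCt(wild-type) = 32.590 − 18.190 = 14.400
ΔCt(knockout) = 34.330 − 18.660 = 15.670
ΔΔCt = 15.670 − 14.400 = 1.270
Fold change = 2^(−1.270) = 0.4147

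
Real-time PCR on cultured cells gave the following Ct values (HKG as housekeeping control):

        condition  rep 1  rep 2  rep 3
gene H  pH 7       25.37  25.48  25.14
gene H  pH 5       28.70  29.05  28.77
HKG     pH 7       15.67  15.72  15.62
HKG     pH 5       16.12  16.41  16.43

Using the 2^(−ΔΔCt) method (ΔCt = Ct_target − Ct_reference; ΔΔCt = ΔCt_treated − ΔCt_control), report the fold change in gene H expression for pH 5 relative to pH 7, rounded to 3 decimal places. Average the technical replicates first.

Mean Ct: gene H pH 7 25.330; gene H pH 5 28.840; HKG pH 7 15.670; HKG pH 5 16.320
ΔCt(pH 7) = 25.330 − 15.670 = 9.660
ΔCt(pH 5) = 28.840 − 16.320 = 12.520
ΔΔCt = 12.520 − 9.660 = 2.860
Fold change = 2^(−2.860) = 0.1377

0.138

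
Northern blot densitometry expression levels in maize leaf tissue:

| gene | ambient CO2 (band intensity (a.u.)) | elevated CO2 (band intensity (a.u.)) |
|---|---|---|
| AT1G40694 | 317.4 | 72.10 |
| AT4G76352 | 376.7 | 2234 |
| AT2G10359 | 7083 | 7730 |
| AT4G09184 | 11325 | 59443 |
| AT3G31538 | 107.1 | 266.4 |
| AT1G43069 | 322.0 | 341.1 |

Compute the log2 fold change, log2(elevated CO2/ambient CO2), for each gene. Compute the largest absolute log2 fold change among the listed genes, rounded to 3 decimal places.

2.568

log2(72.10/317.4) = -2.138  (AT1G40694)
log2(2234/376.7) = 2.568  (AT4G76352)
log2(7730/7083) = 0.126  (AT2G10359)
log2(59443/11325) = 2.392  (AT4G09184)
log2(266.4/107.1) = 1.315  (AT3G31538)
log2(341.1/322.0) = 0.083  (AT1G43069)
The largest magnitude belongs to AT4G76352.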